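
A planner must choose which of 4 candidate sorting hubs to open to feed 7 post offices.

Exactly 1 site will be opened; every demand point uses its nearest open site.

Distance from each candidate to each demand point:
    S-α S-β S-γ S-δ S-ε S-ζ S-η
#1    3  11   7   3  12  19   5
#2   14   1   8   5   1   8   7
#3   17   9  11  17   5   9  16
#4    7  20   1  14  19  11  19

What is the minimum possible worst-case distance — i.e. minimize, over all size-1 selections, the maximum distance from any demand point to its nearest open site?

Open {#2}.
  Farthest demand point is S-α at distance 14 (to #2); all others are ≤ 14.
With {#3} the worst case is 17.
With {#1} the worst case is 19.
No size-1 selection achieves below 14.

14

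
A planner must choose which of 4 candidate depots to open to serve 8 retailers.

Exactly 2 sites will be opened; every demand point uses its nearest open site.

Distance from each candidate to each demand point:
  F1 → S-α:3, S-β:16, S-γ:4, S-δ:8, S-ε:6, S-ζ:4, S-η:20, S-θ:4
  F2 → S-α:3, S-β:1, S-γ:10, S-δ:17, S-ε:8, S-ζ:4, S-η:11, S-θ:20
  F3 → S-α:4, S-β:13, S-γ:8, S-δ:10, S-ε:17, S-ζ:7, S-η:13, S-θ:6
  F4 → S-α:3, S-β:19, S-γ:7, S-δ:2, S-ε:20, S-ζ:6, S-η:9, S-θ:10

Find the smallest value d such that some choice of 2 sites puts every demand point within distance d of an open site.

10

Open {F2, F4}.
  Farthest demand point is S-θ at distance 10 (to F4); all others are ≤ 10.
With {F1, F2} the worst case is 11.
With {F2, F3} the worst case is 11.
No size-2 selection achieves below 10.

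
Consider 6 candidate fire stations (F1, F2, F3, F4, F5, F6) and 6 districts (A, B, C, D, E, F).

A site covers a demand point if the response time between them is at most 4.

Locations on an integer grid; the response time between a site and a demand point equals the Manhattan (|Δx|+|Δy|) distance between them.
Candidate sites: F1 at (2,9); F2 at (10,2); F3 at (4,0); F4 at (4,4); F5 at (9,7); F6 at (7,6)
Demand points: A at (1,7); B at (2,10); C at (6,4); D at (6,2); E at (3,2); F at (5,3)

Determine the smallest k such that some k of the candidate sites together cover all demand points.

Coverage sets (demand points within 4 of each site):
  F1: {A, B}
  F2: {D}
  F3: {D, E, F}
  F4: {C, D, E, F}
  F5: {}
  F6: {C}
No single site covers all 6 demand points.
But {F1, F4} covers everything, so the minimum is 2.

2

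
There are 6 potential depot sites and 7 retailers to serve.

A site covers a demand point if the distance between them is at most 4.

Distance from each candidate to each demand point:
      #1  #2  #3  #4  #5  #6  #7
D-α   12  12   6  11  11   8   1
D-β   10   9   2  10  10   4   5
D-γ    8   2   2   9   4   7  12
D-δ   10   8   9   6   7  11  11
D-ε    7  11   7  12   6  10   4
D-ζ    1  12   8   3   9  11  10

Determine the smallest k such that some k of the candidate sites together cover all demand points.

Coverage sets (demand points within 4 of each site):
  D-α: {#7}
  D-β: {#3, #6}
  D-γ: {#2, #3, #5}
  D-δ: {}
  D-ε: {#7}
  D-ζ: {#1, #4}
No 3 sites suffice: every size-3 union leaves at least one demand point uncovered.
But {D-α, D-β, D-γ, D-ζ} covers everything, so the minimum is 4.

4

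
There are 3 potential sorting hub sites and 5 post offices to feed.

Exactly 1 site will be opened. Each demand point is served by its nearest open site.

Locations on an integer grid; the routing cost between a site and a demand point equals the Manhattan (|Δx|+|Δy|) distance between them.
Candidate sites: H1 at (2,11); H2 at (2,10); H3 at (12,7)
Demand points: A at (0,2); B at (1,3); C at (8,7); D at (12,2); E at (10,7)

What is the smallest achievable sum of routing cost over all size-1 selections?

43

Open {H3}.
  A→H3 17, B→H3 15, C→H3 4, D→H3 5, E→H3 2  ⇒ total 43.
Compare {H2}: total 56.
Compare {H1}: total 61.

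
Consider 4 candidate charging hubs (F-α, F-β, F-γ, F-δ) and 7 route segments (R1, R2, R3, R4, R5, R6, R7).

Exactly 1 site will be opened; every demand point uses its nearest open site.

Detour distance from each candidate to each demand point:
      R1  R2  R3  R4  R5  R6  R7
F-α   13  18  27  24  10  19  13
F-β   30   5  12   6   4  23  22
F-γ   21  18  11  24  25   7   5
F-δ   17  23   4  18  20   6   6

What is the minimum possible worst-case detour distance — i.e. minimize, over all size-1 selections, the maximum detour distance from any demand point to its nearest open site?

Open {F-δ}.
  Farthest demand point is R2 at detour distance 23 (to F-δ); all others are ≤ 23.
With {F-γ} the worst case is 25.
With {F-α} the worst case is 27.
No size-1 selection achieves below 23.

23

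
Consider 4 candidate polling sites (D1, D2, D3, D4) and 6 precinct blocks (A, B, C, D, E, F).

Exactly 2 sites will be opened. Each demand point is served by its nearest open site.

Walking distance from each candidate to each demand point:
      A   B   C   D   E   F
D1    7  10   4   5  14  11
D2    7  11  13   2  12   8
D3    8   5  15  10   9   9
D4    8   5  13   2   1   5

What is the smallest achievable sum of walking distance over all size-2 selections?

Open {D1, D4}.
  A→D1 7, B→D4 5, C→D1 4, D→D4 2, E→D4 1, F→D4 5  ⇒ total 24.
Compare {D2, D4}: total 33.
Compare {D3, D4}: total 34.
No size-2 selection does better; minimum is 24.

24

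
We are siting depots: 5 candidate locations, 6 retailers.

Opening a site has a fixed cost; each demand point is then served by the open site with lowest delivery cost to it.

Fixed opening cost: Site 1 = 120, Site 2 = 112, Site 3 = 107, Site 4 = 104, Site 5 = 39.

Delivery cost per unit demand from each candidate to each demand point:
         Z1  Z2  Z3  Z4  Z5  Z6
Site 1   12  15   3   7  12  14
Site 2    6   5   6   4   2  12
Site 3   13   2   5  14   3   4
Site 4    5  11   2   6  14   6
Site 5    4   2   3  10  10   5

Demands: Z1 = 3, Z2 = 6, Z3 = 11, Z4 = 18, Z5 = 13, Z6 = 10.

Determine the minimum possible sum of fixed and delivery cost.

356

Open {Site 2, Site 5}: assign each demand point to its cheapest open site.
  Z1→Site 5 3×4=12, Z2→Site 5 6×2=12, Z3→Site 5 11×3=33, Z4→Site 2 18×4=72, Z5→Site 2 13×2=26, Z6→Site 5 10×5=50
  delivery cost 205, fixed 151 → total 356.
Compare {Site 2, Site 4}: delivery cost 225 + fixed 216 = 441.
Compare {Site 2, Site 3}: delivery cost 223 + fixed 219 = 442.
Compare {Site 2}: delivery cost 332 + fixed 112 = 444.
All other subsets cost ≥ 441. Minimum total cost: 356.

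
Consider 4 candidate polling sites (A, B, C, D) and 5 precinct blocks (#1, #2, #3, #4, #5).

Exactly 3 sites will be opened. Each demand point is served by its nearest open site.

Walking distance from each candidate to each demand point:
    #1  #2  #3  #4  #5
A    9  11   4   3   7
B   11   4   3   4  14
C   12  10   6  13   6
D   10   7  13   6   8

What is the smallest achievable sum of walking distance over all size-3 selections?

25

Open {A, B, C}.
  #1→A 9, #2→B 4, #3→B 3, #4→A 3, #5→C 6  ⇒ total 25.
Compare {A, B, D}: total 26.
Compare {B, C, D}: total 27.
No size-3 selection does better; minimum is 25.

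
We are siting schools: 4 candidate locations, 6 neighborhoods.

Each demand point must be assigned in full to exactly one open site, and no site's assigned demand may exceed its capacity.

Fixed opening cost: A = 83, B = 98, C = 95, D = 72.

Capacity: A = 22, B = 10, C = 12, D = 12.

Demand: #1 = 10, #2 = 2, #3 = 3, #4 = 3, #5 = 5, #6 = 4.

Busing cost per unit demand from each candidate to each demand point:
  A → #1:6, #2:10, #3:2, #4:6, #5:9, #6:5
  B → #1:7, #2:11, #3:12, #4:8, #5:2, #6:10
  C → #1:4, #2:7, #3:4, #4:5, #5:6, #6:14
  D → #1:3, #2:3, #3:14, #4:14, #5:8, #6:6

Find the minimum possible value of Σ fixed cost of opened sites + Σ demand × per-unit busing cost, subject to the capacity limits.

280

Open {A, D}; cheapest assignment that respects the capacities:
  A (cap 22, load 15): #3, #4, #5, #6 — cost 3×2 + 3×6 + 5×9 + 4×5 = 89
  D (cap 12, load 12): #1, #2 — cost 10×3 + 2×3 = 36
  Shipping 125, fixed 155 → total 280.
  Any other capacity-feasible assignment to {A, D} ships for at least 125.
Compare {A, B}: its best feasible assignment gives total 315.
Compare {A, C}: its best feasible assignment gives total 321.
Every other set of open sites that can feasibly serve all demand totals ≥ 315 even under its best assignment. Minimum: 280.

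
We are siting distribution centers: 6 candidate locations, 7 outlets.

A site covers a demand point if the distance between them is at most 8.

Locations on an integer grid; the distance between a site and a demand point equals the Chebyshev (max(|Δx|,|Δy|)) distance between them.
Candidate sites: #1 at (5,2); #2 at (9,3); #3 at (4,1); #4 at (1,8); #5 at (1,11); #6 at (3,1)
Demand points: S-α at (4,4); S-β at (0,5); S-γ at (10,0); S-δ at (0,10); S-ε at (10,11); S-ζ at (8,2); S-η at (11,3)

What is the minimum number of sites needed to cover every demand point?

2

Coverage sets (demand points within 8 of each site):
  #1: {S-α, S-β, S-γ, S-δ, S-ζ, S-η}
  #2: {S-α, S-γ, S-ε, S-ζ, S-η}
  #3: {S-α, S-β, S-γ, S-ζ, S-η}
  #4: {S-α, S-β, S-δ, S-ζ}
  #5: {S-α, S-β, S-δ}
  #6: {S-α, S-β, S-γ, S-ζ, S-η}
No single site covers all 7 demand points.
But {#1, #2} covers everything, so the minimum is 2.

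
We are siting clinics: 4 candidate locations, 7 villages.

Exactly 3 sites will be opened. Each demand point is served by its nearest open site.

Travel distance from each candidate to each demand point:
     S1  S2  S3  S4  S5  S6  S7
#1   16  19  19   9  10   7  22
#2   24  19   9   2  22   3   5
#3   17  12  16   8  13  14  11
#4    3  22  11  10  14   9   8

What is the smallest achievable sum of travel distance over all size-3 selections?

47

Open {#2, #3, #4}.
  S1→#4 3, S2→#3 12, S3→#2 9, S4→#2 2, S5→#3 13, S6→#2 3, S7→#2 5  ⇒ total 47.
Compare {#1, #2, #4}: total 51.
Compare {#1, #2, #3}: total 57.
No size-3 selection does better; minimum is 47.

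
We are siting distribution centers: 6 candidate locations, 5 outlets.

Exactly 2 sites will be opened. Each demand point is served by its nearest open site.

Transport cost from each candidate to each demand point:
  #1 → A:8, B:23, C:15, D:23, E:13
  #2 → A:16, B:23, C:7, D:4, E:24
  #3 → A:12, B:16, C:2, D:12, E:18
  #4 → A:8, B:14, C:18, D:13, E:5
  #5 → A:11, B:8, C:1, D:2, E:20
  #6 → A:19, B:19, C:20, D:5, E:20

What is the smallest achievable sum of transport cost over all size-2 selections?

Open {#4, #5}.
  A→#4 8, B→#5 8, C→#5 1, D→#5 2, E→#4 5  ⇒ total 24.
Compare {#1, #5}: total 32.
Compare {#2, #4}: total 38.
No size-2 selection does better; minimum is 24.

24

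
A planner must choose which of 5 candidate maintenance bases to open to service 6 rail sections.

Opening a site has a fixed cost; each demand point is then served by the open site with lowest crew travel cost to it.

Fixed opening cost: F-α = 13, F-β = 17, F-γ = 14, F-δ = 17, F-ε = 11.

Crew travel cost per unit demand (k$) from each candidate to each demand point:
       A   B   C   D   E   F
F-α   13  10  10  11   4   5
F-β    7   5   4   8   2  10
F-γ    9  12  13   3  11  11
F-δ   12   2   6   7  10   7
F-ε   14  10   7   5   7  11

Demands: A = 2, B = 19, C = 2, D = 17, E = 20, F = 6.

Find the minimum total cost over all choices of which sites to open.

Open {F-β, F-γ, F-δ}: assign each demand point to its cheapest open site.
  A→F-β 2×7=14, B→F-δ 19×2=38, C→F-β 2×4=8, D→F-γ 17×3=51, E→F-β 20×2=40, F→F-δ 6×7=42
  crew travel cost 193, fixed 48 → total 241.
Compare {F-α, F-β, F-γ, F-δ}: crew travel cost 181 + fixed 61 = 242.
Compare {F-β, F-γ, F-δ, F-ε}: crew travel cost 193 + fixed 59 = 252.
Compare {F-α, F-β, F-γ, F-δ, F-ε}: crew travel cost 181 + fixed 72 = 253.
All other subsets cost ≥ 242. Minimum total cost: 241.

241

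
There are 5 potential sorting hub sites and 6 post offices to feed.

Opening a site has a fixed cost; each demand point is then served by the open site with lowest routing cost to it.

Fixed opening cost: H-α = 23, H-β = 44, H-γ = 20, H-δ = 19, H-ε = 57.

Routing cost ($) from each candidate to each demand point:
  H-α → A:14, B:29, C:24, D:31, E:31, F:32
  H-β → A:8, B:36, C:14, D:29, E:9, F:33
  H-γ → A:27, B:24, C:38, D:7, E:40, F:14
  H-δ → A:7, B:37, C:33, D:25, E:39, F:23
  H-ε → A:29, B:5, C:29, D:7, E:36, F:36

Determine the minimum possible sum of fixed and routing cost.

140

Open {H-β, H-γ}: assign each demand point to its cheapest open site.
  A→H-β 8, B→H-γ 24, C→H-β 14, D→H-γ 7, E→H-β 9, F→H-γ 14
  routing cost 76, fixed 64 → total 140.
Compare {H-α, H-γ}: routing cost 114 + fixed 43 = 157.
Compare {H-β, H-γ, H-δ}: routing cost 75 + fixed 83 = 158.
Compare {H-γ, H-δ}: routing cost 124 + fixed 39 = 163.
All other subsets cost ≥ 157. Minimum total cost: 140.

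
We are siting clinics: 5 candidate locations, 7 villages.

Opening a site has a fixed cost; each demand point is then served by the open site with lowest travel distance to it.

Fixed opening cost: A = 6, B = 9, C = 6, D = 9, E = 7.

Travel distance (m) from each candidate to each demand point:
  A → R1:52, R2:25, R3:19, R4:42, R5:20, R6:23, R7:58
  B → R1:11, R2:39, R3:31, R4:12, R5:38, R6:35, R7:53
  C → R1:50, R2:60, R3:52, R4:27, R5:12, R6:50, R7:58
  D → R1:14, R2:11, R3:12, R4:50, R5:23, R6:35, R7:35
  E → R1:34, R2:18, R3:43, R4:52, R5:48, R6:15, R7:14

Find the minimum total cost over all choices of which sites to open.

Open {B, C, D, E}: assign each demand point to its cheapest open site.
  R1→B 11, R2→D 11, R3→D 12, R4→B 12, R5→C 12, R6→E 15, R7→E 14
  travel distance 87, fixed 31 → total 118.
Compare {B, D, E}: travel distance 98 + fixed 25 = 123.
Compare {A, B, C, D, E}: travel distance 87 + fixed 37 = 124.
Compare {A, B, D, E}: travel distance 95 + fixed 31 = 126.
All other subsets cost ≥ 123. Minimum total cost: 118.

118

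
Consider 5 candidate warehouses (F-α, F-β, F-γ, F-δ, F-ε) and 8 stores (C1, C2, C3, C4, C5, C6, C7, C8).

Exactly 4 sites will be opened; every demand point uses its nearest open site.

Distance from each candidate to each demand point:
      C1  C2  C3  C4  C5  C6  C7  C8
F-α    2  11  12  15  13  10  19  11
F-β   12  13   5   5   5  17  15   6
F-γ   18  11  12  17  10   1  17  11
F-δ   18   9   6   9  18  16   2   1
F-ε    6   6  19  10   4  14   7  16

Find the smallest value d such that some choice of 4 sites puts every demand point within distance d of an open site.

6

Open {F-β, F-γ, F-δ, F-ε}.
  Farthest demand point is C1 at distance 6 (to F-ε); all others are ≤ 6.
With {F-α, F-β, F-γ, F-ε} the worst case is 7.
With {F-α, F-β, F-γ, F-δ} the worst case is 9.
No size-4 selection achieves below 6.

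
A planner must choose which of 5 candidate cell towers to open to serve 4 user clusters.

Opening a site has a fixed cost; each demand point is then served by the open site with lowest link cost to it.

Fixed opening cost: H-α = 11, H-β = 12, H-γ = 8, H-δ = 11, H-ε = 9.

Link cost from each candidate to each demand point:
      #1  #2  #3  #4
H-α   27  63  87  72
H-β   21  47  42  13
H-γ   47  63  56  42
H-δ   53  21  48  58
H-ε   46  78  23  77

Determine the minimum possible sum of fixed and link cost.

Open {H-β, H-δ, H-ε}: assign each demand point to its cheapest open site.
  #1→H-β 21, #2→H-δ 21, #3→H-ε 23, #4→H-β 13
  link cost 78, fixed 32 → total 110.
Compare {H-β, H-γ, H-δ, H-ε}: link cost 78 + fixed 40 = 118.
Compare {H-β, H-δ}: link cost 97 + fixed 23 = 120.
Compare {H-α, H-β, H-δ, H-ε}: link cost 78 + fixed 43 = 121.
All other subsets cost ≥ 118. Minimum total cost: 110.

110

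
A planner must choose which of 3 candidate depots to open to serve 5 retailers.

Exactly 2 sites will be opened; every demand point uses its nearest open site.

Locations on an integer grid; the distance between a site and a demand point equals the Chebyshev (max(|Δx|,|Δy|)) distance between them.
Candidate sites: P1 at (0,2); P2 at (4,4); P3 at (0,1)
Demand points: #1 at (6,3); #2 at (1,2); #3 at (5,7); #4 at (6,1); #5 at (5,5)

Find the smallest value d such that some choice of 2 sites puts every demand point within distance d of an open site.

Open {P1, P2}.
  Farthest demand point is #3 at distance 3 (to P2); all others are ≤ 3.
With {P2, P3} the worst case is 3.
With {P1, P3} the worst case is 6.
No size-2 selection achieves below 3.

3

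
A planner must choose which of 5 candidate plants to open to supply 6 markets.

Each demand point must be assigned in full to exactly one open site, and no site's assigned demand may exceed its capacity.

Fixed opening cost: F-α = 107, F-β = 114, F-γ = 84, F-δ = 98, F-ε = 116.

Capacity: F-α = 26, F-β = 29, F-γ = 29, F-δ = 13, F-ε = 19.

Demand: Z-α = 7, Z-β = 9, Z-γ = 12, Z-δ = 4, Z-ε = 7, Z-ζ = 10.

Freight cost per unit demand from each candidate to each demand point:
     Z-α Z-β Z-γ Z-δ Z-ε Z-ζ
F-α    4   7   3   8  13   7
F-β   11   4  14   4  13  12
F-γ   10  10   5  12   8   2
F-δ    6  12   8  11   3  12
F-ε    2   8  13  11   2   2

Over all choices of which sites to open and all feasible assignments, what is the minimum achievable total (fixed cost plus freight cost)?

Open {F-α, F-γ}; cheapest assignment that respects the capacities:
  F-α (cap 26, load 20): Z-α, Z-β, Z-δ — cost 7×4 + 9×7 + 4×8 = 123
  F-γ (cap 29, load 29): Z-γ, Z-ε, Z-ζ — cost 12×5 + 7×8 + 10×2 = 136
  Shipping 259, fixed 191 → total 450.
  Any other capacity-feasible assignment to {F-α, F-γ} ships for at least 259.
Compare {F-β, F-γ}: its best feasible assignment gives total 463.
Compare {F-β, F-γ, F-ε}: its best feasible assignment gives total 474.
Every other set of open sites that can feasibly serve all demand totals ≥ 463 even under its best assignment. Minimum: 450.

450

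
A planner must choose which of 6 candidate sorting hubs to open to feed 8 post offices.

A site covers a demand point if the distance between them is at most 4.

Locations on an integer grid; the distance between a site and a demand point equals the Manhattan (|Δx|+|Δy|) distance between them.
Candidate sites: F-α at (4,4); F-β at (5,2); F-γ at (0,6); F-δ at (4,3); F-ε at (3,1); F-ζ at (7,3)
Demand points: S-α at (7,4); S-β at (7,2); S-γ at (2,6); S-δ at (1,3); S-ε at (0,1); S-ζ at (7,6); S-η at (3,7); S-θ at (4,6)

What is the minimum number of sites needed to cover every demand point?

Coverage sets (demand points within 4 of each site):
  F-α: {S-α, S-γ, S-δ, S-η, S-θ}
  F-β: {S-α, S-β}
  F-γ: {S-γ, S-δ, S-η, S-θ}
  F-δ: {S-α, S-β, S-δ, S-θ}
  F-ε: {S-δ, S-ε}
  F-ζ: {S-α, S-β, S-ζ}
No 2 sites suffice: every size-2 union leaves at least one demand point uncovered.
But {F-α, F-ε, F-ζ} covers everything, so the minimum is 3.

3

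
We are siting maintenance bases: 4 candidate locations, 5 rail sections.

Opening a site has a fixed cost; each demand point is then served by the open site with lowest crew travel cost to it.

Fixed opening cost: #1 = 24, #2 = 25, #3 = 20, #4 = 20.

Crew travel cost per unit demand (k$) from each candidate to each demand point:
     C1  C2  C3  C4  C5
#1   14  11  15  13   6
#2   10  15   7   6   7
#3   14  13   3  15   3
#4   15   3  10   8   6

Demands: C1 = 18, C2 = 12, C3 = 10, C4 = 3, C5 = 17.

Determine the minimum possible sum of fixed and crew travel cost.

380

Open {#2, #3, #4}: assign each demand point to its cheapest open site.
  C1→#2 18×10=180, C2→#4 12×3=36, C3→#3 10×3=30, C4→#2 3×6=18, C5→#3 17×3=51
  crew travel cost 315, fixed 65 → total 380.
Compare {#1, #2, #3, #4}: crew travel cost 315 + fixed 89 = 404.
Compare {#3, #4}: crew travel cost 393 + fixed 40 = 433.
Compare {#2, #4}: crew travel cost 406 + fixed 45 = 451.
All other subsets cost ≥ 404. Minimum total cost: 380.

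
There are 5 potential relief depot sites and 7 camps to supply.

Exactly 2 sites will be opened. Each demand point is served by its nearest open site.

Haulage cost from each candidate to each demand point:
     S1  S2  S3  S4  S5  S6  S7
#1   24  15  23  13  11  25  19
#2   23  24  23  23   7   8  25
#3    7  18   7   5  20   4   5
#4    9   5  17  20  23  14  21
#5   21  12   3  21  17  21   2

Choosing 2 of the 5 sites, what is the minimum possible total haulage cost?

Open {#3, #5}.
  S1→#3 7, S2→#5 12, S3→#5 3, S4→#3 5, S5→#5 17, S6→#3 4, S7→#5 2  ⇒ total 50.
Compare {#2, #3}: total 53.
Compare {#3, #4}: total 53.
No size-2 selection does better; minimum is 50.

50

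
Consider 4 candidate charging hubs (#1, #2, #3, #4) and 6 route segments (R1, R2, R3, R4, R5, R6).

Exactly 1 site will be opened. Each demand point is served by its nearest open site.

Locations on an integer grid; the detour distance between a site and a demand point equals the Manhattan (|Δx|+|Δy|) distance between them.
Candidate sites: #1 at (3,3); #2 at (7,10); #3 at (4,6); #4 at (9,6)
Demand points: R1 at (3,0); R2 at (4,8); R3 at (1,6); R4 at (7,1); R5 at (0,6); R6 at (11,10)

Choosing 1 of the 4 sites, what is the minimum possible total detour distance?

35

Open {#3}.
  R1→#3 7, R2→#3 2, R3→#3 3, R4→#3 8, R5→#3 4, R6→#3 11  ⇒ total 35.
Compare {#1}: total 41.
Compare {#4}: total 49.
No size-1 selection does better; minimum is 35.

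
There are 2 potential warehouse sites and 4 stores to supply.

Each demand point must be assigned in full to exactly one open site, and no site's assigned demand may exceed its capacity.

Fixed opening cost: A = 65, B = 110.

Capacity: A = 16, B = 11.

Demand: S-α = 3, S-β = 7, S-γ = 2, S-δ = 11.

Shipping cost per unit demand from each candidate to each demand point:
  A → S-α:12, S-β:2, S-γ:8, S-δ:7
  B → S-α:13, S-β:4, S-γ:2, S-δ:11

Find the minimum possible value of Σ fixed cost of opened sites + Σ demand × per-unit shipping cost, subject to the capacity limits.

320

Open {A, B}; cheapest assignment that respects the capacities:
  A (cap 16, load 14): S-α, S-δ — cost 3×12 + 11×7 = 113
  B (cap 11, load 9): S-β, S-γ — cost 7×4 + 2×2 = 32
  Shipping 145, fixed 175 → total 320.
  Any other capacity-feasible assignment to {A, B} ships for at least 145.
Total demand is 23 and no other set of sites has combined capacity ≥ 23, so {A, B} is the only feasible choice of open sites. Minimum: 320.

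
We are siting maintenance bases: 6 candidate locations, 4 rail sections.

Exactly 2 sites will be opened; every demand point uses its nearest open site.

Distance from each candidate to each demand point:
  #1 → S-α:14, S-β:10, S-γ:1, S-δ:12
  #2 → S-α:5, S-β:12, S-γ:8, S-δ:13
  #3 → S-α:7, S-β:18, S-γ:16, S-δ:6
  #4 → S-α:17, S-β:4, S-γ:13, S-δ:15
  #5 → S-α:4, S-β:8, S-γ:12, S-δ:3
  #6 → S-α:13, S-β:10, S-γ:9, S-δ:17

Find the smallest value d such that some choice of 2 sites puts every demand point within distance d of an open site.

Open {#1, #5}.
  Farthest demand point is S-β at distance 8 (to #5); all others are ≤ 8.
With {#2, #5} the worst case is 8.
With {#5, #6} the worst case is 9.
No size-2 selection achieves below 8.

8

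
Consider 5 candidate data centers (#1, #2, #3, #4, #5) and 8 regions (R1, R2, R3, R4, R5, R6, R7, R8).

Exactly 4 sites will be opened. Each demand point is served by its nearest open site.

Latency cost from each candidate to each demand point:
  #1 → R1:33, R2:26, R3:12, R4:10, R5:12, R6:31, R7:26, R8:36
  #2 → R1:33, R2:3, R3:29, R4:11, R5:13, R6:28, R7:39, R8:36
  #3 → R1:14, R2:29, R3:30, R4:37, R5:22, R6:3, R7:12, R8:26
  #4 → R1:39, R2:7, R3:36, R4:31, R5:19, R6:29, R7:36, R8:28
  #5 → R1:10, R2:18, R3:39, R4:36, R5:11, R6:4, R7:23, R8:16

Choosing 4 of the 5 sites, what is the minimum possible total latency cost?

77

Open {#1, #2, #3, #5}.
  R1→#5 10, R2→#2 3, R3→#1 12, R4→#1 10, R5→#5 11, R6→#3 3, R7→#3 12, R8→#5 16  ⇒ total 77.
Compare {#1, #3, #4, #5}: total 81.
Compare {#1, #2, #4, #5}: total 89.
No size-4 selection does better; minimum is 77.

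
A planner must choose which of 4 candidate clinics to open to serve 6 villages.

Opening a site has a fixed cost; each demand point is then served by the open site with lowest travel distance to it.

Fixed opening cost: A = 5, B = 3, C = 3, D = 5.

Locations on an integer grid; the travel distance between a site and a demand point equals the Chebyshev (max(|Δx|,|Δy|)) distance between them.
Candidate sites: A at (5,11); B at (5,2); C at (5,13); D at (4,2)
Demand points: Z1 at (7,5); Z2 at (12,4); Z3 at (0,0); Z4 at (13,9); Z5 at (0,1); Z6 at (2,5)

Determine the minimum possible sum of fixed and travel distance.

34

Open {B}: assign each demand point to its cheapest open site.
  Z1→B 3, Z2→B 7, Z3→B 5, Z4→B 8, Z5→B 5, Z6→B 3
  travel distance 31, fixed 3 → total 34.
Compare {D}: travel distance 31 + fixed 5 = 36.
Compare {B, C}: travel distance 31 + fixed 6 = 37.
Compare {B, D}: travel distance 29 + fixed 8 = 37.
All other subsets cost ≥ 36. Minimum total cost: 34.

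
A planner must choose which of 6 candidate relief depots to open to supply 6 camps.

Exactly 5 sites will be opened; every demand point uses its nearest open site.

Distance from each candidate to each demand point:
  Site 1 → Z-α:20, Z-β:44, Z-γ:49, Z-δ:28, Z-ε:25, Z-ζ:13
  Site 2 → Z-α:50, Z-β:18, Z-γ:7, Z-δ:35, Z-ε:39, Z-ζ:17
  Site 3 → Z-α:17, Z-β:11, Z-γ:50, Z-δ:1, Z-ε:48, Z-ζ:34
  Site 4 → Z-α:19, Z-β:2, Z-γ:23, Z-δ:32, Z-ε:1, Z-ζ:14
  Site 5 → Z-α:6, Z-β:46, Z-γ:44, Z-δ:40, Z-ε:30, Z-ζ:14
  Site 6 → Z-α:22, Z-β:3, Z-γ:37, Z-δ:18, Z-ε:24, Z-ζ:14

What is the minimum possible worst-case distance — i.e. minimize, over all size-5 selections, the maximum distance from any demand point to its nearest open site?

13

Open {Site 1, Site 2, Site 3, Site 4, Site 5}.
  Farthest demand point is Z-ζ at distance 13 (to Site 1); all others are ≤ 13.
With {Site 2, Site 3, Site 4, Site 5, Site 6} the worst case is 14.
With {Site 1, Site 2, Site 3, Site 4, Site 6} the worst case is 17.
No size-5 selection achieves below 13.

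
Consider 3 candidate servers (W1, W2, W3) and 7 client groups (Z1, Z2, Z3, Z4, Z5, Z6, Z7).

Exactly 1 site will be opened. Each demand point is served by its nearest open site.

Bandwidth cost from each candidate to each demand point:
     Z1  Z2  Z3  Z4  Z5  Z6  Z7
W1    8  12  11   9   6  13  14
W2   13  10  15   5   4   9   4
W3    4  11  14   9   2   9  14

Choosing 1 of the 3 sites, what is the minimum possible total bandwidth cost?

Open {W2}.
  Z1→W2 13, Z2→W2 10, Z3→W2 15, Z4→W2 5, Z5→W2 4, Z6→W2 9, Z7→W2 4  ⇒ total 60.
Compare {W3}: total 63.
Compare {W1}: total 73.

60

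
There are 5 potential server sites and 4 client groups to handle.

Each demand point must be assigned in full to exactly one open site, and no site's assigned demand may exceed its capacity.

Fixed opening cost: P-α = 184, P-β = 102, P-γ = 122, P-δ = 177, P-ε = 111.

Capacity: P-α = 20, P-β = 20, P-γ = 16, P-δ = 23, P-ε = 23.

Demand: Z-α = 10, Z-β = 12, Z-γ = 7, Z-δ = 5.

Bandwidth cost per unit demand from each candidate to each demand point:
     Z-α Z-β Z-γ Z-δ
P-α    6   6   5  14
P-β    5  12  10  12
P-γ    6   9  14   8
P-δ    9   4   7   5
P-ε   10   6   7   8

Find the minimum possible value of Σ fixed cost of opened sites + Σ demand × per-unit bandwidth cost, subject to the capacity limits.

Open {P-β, P-ε}; cheapest assignment that respects the capacities:
  P-β (cap 20, load 15): Z-α, Z-δ — cost 10×5 + 5×12 = 110
  P-ε (cap 23, load 19): Z-β, Z-γ — cost 12×6 + 7×7 = 121
  Shipping 231, fixed 213 → total 444.
  Any other capacity-feasible assignment to {P-β, P-ε} ships for at least 231.
Compare {P-γ, P-ε}: its best feasible assignment gives total 454.
Compare {P-β, P-δ}: its best feasible assignment gives total 472.
Every other set of open sites that can feasibly serve all demand totals ≥ 454 even under its best assignment. Minimum: 444.

444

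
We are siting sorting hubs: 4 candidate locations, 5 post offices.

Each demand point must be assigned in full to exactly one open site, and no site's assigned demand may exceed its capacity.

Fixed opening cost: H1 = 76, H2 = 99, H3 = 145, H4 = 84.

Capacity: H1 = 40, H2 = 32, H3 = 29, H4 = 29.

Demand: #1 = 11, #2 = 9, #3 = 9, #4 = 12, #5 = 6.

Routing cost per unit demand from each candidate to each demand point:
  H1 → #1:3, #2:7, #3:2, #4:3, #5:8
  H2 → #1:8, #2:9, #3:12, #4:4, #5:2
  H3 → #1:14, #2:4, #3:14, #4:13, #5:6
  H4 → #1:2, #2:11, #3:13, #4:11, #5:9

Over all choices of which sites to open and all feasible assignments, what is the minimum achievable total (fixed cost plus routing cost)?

Open {H1, H4}; cheapest assignment that respects the capacities:
  H1 (cap 40, load 36): #2, #3, #4, #5 — cost 9×7 + 9×2 + 12×3 + 6×8 = 165
  H4 (cap 29, load 11): #1 — cost 11×2 = 22
  Shipping 187, fixed 160 → total 347.
  Any other capacity-feasible assignment to {H1, H4} ships for at least 187.
Compare {H1, H2}: its best feasible assignment gives total 349.
Compare {H1, H3}: its best feasible assignment gives total 380.
Every other set of open sites that can feasibly serve all demand totals ≥ 349 even under its best assignment. Minimum: 347.

347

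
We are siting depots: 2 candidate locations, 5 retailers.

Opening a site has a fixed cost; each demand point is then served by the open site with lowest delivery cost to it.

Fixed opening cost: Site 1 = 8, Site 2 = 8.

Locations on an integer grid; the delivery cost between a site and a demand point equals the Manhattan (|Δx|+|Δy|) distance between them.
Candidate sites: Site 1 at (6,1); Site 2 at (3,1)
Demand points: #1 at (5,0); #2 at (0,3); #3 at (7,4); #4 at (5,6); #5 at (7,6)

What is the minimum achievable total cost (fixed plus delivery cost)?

34

Open {Site 1}: assign each demand point to its cheapest open site.
  #1→Site 1 2, #2→Site 1 8, #3→Site 1 4, #4→Site 1 6, #5→Site 1 6
  delivery cost 26, fixed 8 → total 34.
Compare {Site 2}: delivery cost 31 + fixed 8 = 39.
Compare {Site 1, Site 2}: delivery cost 23 + fixed 16 = 39.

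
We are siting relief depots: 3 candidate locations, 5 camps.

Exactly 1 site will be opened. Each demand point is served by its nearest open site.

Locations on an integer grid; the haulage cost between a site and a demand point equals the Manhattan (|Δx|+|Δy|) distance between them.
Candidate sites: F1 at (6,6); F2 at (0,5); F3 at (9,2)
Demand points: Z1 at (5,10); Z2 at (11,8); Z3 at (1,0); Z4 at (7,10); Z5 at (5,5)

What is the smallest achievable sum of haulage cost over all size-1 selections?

30

Open {F1}.
  Z1→F1 5, Z2→F1 7, Z3→F1 11, Z4→F1 5, Z5→F1 2  ⇒ total 30.
Compare {F2}: total 47.
Compare {F3}: total 47.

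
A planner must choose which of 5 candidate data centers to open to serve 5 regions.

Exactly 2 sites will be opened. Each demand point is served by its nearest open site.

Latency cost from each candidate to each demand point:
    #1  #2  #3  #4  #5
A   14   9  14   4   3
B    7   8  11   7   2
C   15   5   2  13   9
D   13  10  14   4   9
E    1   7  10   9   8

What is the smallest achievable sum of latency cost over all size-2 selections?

23

Open {B, C}.
  #1→B 7, #2→C 5, #3→C 2, #4→B 7, #5→B 2  ⇒ total 23.
Compare {A, E}: total 25.
Compare {C, E}: total 25.
No size-2 selection does better; minimum is 23.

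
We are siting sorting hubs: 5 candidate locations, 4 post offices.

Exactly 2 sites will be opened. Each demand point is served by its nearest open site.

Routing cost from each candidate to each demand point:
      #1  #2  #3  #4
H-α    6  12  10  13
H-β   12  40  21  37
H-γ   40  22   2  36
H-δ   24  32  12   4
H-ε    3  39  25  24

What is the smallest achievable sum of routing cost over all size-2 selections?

32

Open {H-α, H-δ}.
  #1→H-α 6, #2→H-α 12, #3→H-α 10, #4→H-δ 4  ⇒ total 32.
Compare {H-α, H-γ}: total 33.
Compare {H-α, H-ε}: total 38.
No size-2 selection does better; minimum is 32.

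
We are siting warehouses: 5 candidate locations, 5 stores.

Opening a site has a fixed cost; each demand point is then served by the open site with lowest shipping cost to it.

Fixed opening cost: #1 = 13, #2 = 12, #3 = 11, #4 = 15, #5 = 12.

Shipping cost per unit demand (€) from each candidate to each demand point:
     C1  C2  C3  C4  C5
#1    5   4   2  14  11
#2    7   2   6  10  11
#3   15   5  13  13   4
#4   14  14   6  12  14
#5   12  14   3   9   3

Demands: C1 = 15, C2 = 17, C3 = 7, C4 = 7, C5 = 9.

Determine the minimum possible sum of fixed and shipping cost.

250

Open {#1, #2, #5}: assign each demand point to its cheapest open site.
  C1→#1 15×5=75, C2→#2 17×2=34, C3→#1 7×2=14, C4→#5 7×9=63, C5→#5 9×3=27
  shipping cost 213, fixed 37 → total 250.
Compare {#1, #2, #3, #5}: shipping cost 213 + fixed 48 = 261.
Compare {#1, #2, #3}: shipping cost 229 + fixed 36 = 265.
Compare {#1, #2, #4, #5}: shipping cost 213 + fixed 52 = 265.
All other subsets cost ≥ 261. Minimum total cost: 250.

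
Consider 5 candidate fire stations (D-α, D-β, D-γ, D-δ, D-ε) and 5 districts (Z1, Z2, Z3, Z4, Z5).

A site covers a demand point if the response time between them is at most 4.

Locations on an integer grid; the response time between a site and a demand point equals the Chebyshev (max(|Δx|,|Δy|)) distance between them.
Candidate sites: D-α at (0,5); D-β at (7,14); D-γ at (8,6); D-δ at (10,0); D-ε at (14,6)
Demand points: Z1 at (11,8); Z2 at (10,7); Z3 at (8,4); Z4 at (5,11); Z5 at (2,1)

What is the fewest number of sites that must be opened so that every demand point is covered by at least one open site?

3

Coverage sets (demand points within 4 of each site):
  D-α: {Z5}
  D-β: {Z4}
  D-γ: {Z1, Z2, Z3}
  D-δ: {Z3}
  D-ε: {Z1, Z2}
No 2 sites suffice: every size-2 union leaves at least one demand point uncovered.
But {D-α, D-β, D-γ} covers everything, so the minimum is 3.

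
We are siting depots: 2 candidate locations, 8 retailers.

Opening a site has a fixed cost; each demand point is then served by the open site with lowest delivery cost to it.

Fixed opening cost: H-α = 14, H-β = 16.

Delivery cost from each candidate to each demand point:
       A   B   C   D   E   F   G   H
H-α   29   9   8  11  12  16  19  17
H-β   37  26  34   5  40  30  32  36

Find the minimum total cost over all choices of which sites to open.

Open {H-α}: assign each demand point to its cheapest open site.
  A→H-α 29, B→H-α 9, C→H-α 8, D→H-α 11, E→H-α 12, F→H-α 16, G→H-α 19, H→H-α 17
  delivery cost 121, fixed 14 → total 135.
Compare {H-α, H-β}: delivery cost 115 + fixed 30 = 145.
Compare {H-β}: delivery cost 240 + fixed 16 = 256.

135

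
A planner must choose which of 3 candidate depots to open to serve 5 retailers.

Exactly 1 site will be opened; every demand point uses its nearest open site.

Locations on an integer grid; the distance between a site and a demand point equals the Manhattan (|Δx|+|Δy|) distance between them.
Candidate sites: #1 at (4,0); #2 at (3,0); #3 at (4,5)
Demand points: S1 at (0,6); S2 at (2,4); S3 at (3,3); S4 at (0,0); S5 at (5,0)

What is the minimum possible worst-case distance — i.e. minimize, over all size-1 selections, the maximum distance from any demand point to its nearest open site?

9

Open {#2}.
  Farthest demand point is S1 at distance 9 (to #2); all others are ≤ 9.
With {#3} the worst case is 9.
With {#1} the worst case is 10.
No size-1 selection achieves below 9.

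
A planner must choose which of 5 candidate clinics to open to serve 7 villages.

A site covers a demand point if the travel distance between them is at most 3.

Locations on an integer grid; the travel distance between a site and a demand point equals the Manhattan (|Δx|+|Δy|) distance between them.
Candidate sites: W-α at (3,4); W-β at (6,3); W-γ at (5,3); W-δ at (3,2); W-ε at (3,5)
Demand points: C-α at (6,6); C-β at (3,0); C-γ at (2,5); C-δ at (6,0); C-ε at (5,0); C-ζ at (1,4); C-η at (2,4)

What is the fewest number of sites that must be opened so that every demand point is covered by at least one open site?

Coverage sets (demand points within 3 of each site):
  W-α: {C-γ, C-ζ, C-η}
  W-β: {C-α, C-δ}
  W-γ: {C-ε}
  W-δ: {C-β, C-η}
  W-ε: {C-γ, C-ζ, C-η}
No 3 sites suffice: every size-3 union leaves at least one demand point uncovered.
But {W-α, W-β, W-γ, W-δ} covers everything, so the minimum is 4.

4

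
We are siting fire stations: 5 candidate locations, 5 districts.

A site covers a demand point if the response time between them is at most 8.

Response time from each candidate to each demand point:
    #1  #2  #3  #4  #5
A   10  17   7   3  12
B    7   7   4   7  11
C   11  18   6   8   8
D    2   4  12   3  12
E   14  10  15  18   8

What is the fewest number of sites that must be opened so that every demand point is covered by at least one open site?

2

Coverage sets (demand points within 8 of each site):
  A: {#3, #4}
  B: {#1, #2, #3, #4}
  C: {#3, #4, #5}
  D: {#1, #2, #4}
  E: {#5}
No single site covers all 5 demand points.
But {B, C} covers everything, so the minimum is 2.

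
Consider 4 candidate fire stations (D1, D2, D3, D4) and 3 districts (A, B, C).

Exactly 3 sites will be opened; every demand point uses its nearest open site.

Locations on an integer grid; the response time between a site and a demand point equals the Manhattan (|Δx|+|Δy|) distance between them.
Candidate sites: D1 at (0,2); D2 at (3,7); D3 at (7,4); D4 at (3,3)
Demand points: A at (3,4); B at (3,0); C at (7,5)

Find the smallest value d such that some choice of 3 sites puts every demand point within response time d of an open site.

Open {D1, D3, D4}.
  Farthest demand point is B at response time 3 (to D4); all others are ≤ 3.
With {D2, D3, D4} the worst case is 3.
With {D1, D2, D3} the worst case is 5.
No size-3 selection achieves below 3.

3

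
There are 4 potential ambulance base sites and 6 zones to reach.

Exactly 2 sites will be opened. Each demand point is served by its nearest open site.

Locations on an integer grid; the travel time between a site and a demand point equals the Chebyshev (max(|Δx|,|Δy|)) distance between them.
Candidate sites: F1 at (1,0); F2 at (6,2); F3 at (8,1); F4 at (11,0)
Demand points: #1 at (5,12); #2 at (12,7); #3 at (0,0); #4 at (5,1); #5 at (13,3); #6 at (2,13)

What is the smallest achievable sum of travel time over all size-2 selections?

Open {F1, F2}.
  #1→F2 10, #2→F2 6, #3→F1 1, #4→F2 1, #5→F2 7, #6→F2 11  ⇒ total 36.
Compare {F2, F4}: total 37.
Compare {F1, F3}: total 38.
No size-2 selection does better; minimum is 36.

36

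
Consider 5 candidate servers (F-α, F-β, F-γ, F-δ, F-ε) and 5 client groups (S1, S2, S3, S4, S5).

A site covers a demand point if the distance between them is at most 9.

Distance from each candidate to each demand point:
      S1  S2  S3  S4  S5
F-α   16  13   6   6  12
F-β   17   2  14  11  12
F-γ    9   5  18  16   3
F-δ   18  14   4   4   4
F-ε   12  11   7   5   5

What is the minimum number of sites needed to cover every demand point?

Coverage sets (demand points within 9 of each site):
  F-α: {S3, S4}
  F-β: {S2}
  F-γ: {S1, S2, S5}
  F-δ: {S3, S4, S5}
  F-ε: {S3, S4, S5}
No single site covers all 5 demand points.
But {F-α, F-γ} covers everything, so the minimum is 2.

2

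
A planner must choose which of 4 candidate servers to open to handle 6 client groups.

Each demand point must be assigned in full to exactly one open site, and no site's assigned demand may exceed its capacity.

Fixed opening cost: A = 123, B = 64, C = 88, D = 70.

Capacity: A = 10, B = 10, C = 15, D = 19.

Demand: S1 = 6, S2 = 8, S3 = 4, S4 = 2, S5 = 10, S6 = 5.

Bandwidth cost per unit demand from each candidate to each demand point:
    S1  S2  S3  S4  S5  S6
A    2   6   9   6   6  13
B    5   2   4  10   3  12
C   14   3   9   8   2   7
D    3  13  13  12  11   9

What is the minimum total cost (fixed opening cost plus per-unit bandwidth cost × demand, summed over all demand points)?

Open {B, C, D}; cheapest assignment that respects the capacities:
  B (cap 10, load 10): S2, S4 — cost 8×2 + 2×10 = 36
  C (cap 15, load 14): S3, S5 — cost 4×9 + 10×2 = 56
  D (cap 19, load 11): S1, S6 — cost 6×3 + 5×9 = 63
  Shipping 155, fixed 222 → total 377.
  Any other capacity-feasible assignment to {B, C, D} ships for at least 155.
Compare {A, B, C}: its best feasible assignment gives total 414.
Compare {A, C, D}: its best feasible assignment gives total 460.
Every other set of open sites that can feasibly serve all demand totals ≥ 414 even under its best assignment. Minimum: 377.

377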